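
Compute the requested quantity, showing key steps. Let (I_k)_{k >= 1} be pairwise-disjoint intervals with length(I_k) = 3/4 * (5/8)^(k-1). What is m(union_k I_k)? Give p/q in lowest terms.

By countable additivity of the Lebesgue measure on pairwise disjoint measurable sets,
  m(union_{k >= 1} I_k) = sum_{k >= 1} m(I_k) = sum_{k >= 1} a * r^(k-1),
  with a = 3/4 and r = 5/8.
Since 0 < r = 5/8 < 1, the geometric series converges:
  sum_{k >= 1} a * r^(k-1) = a / (1 - r).
  = 3/4 / (1 - 5/8)
  = 3/4 / (3/8)
  = 2.

2


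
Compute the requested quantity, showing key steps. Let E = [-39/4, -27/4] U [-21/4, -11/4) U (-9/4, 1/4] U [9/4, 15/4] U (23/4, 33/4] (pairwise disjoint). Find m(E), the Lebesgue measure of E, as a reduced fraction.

For pairwise disjoint intervals, m(union_i I_i) = sum_i m(I_i),
and m is invariant under swapping open/closed endpoints (single points have measure 0).
So m(E) = sum_i (b_i - a_i).
  I_1 has length -27/4 - (-39/4) = 3.
  I_2 has length -11/4 - (-21/4) = 5/2.
  I_3 has length 1/4 - (-9/4) = 5/2.
  I_4 has length 15/4 - 9/4 = 3/2.
  I_5 has length 33/4 - 23/4 = 5/2.
Summing:
  m(E) = 3 + 5/2 + 5/2 + 3/2 + 5/2 = 12.

12


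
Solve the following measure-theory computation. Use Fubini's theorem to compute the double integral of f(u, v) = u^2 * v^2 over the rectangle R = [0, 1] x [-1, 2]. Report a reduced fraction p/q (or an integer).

f(u, v) is a tensor product of a function of u and a function of v, and both factors are bounded continuous (hence Lebesgue integrable) on the rectangle, so Fubini's theorem applies:
  integral_R f d(m x m) = (integral_a1^b1 u^2 du) * (integral_a2^b2 v^2 dv).
Inner integral in u: integral_{0}^{1} u^2 du = (1^3 - 0^3)/3
  = 1/3.
Inner integral in v: integral_{-1}^{2} v^2 dv = (2^3 - (-1)^3)/3
  = 3.
Product: (1/3) * (3) = 1.

1


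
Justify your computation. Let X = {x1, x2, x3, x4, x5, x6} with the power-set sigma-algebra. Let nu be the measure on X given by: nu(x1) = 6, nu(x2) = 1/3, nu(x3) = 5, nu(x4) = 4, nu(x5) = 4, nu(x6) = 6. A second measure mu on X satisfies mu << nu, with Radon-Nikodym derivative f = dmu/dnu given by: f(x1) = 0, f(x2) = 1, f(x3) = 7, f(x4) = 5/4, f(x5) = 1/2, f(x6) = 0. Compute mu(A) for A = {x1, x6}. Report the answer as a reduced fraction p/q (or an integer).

By the defining property of the Radon-Nikodym derivative, for every measurable set A,
  mu(A) = integral_A f dnu.
Since nu is a discrete measure concentrated on the atoms of X, the integral over A reduces to the sum
  mu(A) = sum_{x in A} f(x) * nu({x}).
Computing each term:
  x1: f(x1) * nu(x1) = 0 * 6 = 0.
  x6: f(x6) * nu(x6) = 0 * 6 = 0.
Summing: mu(A) = 0 + 0 = 0.

0


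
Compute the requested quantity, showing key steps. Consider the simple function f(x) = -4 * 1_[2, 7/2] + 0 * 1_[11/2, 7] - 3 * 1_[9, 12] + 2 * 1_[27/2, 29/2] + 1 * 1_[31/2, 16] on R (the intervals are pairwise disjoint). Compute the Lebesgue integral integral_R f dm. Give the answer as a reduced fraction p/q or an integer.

For a simple function f = sum_i c_i * 1_{A_i} with disjoint A_i,
  integral f dm = sum_i c_i * m(A_i).
Lengths of the A_i:
  m(A_1) = 7/2 - 2 = 3/2.
  m(A_2) = 7 - 11/2 = 3/2.
  m(A_3) = 12 - 9 = 3.
  m(A_4) = 29/2 - 27/2 = 1.
  m(A_5) = 16 - 31/2 = 1/2.
Contributions c_i * m(A_i):
  (-4) * (3/2) = -6.
  (0) * (3/2) = 0.
  (-3) * (3) = -9.
  (2) * (1) = 2.
  (1) * (1/2) = 1/2.
Total: -6 + 0 - 9 + 2 + 1/2 = -25/2.

-25/2


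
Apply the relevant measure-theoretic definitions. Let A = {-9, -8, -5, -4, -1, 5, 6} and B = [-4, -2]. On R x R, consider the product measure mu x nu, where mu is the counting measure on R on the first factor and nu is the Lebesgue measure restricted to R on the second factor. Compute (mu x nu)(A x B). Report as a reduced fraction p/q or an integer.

For a measurable rectangle A x B, the product measure satisfies
  (mu x nu)(A x B) = mu(A) * nu(B).
  mu(A) = 7.
  nu(B) = 2.
  (mu x nu)(A x B) = 7 * 2 = 14.

14


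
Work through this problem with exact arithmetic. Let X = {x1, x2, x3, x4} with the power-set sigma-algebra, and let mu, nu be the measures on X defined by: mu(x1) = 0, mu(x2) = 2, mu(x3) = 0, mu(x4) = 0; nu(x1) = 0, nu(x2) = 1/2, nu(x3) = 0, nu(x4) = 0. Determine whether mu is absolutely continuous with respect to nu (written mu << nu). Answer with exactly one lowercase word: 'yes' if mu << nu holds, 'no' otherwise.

mu << nu means: every nu-null measurable set is also mu-null; equivalently, for every atom x, if nu({x}) = 0 then mu({x}) = 0.
Checking each atom:
  x1: nu = 0, mu = 0 -> consistent with mu << nu.
  x2: nu = 1/2 > 0 -> no constraint.
  x3: nu = 0, mu = 0 -> consistent with mu << nu.
  x4: nu = 0, mu = 0 -> consistent with mu << nu.
No atom violates the condition. Therefore mu << nu.

yes


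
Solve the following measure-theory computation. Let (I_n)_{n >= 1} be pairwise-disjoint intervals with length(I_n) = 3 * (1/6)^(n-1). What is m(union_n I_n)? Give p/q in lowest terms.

By countable additivity of the Lebesgue measure on pairwise disjoint measurable sets,
  m(union_{n >= 1} I_n) = sum_{n >= 1} m(I_n) = sum_{n >= 1} a * r^(n-1),
  with a = 3 and r = 1/6.
Since 0 < r = 1/6 < 1, the geometric series converges:
  sum_{n >= 1} a * r^(n-1) = a / (1 - r).
  = 3 / (1 - 1/6)
  = 3 / (5/6)
  = 18/5.

18/5


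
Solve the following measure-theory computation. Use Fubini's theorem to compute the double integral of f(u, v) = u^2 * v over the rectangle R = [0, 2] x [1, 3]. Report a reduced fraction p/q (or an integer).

f(u, v) is a tensor product of a function of u and a function of v, and both factors are bounded continuous (hence Lebesgue integrable) on the rectangle, so Fubini's theorem applies:
  integral_R f d(m x m) = (integral_a1^b1 u^2 du) * (integral_a2^b2 v dv).
Inner integral in u: integral_{0}^{2} u^2 du = (2^3 - 0^3)/3
  = 8/3.
Inner integral in v: integral_{1}^{3} v dv = (3^2 - 1^2)/2
  = 4.
Product: (8/3) * (4) = 32/3.

32/3


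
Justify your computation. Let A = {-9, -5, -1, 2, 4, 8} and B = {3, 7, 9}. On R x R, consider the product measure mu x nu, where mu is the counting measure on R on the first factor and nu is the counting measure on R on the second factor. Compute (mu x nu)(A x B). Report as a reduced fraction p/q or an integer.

For a measurable rectangle A x B, the product measure satisfies
  (mu x nu)(A x B) = mu(A) * nu(B).
  mu(A) = 6.
  nu(B) = 3.
  (mu x nu)(A x B) = 6 * 3 = 18.

18


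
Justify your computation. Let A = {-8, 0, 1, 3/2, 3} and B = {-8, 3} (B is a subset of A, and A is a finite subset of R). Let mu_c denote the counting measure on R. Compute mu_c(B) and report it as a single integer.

Counting measure assigns mu_c(E) = |E| (number of elements) when E is finite.
B has 2 element(s), so mu_c(B) = 2.

2


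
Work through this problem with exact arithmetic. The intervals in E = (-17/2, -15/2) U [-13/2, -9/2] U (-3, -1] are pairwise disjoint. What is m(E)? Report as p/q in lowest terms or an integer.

For pairwise disjoint intervals, m(union_i I_i) = sum_i m(I_i),
and m is invariant under swapping open/closed endpoints (single points have measure 0).
So m(E) = sum_i (b_i - a_i).
  I_1 has length -15/2 - (-17/2) = 1.
  I_2 has length -9/2 - (-13/2) = 2.
  I_3 has length -1 - (-3) = 2.
Summing:
  m(E) = 1 + 2 + 2 = 5.

5


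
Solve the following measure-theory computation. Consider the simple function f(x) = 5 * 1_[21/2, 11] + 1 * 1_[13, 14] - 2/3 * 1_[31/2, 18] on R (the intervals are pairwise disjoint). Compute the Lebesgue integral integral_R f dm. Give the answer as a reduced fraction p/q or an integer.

For a simple function f = sum_i c_i * 1_{A_i} with disjoint A_i,
  integral f dm = sum_i c_i * m(A_i).
Lengths of the A_i:
  m(A_1) = 11 - 21/2 = 1/2.
  m(A_2) = 14 - 13 = 1.
  m(A_3) = 18 - 31/2 = 5/2.
Contributions c_i * m(A_i):
  (5) * (1/2) = 5/2.
  (1) * (1) = 1.
  (-2/3) * (5/2) = -5/3.
Total: 5/2 + 1 - 5/3 = 11/6.

11/6


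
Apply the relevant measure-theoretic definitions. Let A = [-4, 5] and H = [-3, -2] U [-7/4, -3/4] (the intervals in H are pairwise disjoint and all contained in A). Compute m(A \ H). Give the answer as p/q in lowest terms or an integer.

The ambient interval has length m(A) = 5 - (-4) = 9.
Since the holes are disjoint and sit inside A, by finite additivity
  m(H) = sum_i (b_i - a_i), and m(A \ H) = m(A) - m(H).
Computing the hole measures:
  m(H_1) = -2 - (-3) = 1.
  m(H_2) = -3/4 - (-7/4) = 1.
Summed: m(H) = 1 + 1 = 2.
So m(A \ H) = 9 - 2 = 7.

7


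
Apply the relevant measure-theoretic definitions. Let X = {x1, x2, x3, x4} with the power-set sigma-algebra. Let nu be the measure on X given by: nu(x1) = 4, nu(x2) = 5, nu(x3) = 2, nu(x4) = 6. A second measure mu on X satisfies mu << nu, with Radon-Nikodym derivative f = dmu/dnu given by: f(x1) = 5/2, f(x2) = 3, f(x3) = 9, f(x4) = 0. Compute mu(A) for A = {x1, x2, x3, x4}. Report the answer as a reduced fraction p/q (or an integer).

By the defining property of the Radon-Nikodym derivative, for every measurable set A,
  mu(A) = integral_A f dnu.
Since nu is a discrete measure concentrated on the atoms of X, the integral over A reduces to the sum
  mu(A) = sum_{x in A} f(x) * nu({x}).
Computing each term:
  x1: f(x1) * nu(x1) = 5/2 * 4 = 10.
  x2: f(x2) * nu(x2) = 3 * 5 = 15.
  x3: f(x3) * nu(x3) = 9 * 2 = 18.
  x4: f(x4) * nu(x4) = 0 * 6 = 0.
Summing: mu(A) = 10 + 15 + 18 + 0 = 43.

43


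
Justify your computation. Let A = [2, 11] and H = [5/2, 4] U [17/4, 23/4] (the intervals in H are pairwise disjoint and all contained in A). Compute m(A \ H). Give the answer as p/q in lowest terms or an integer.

The ambient interval has length m(A) = 11 - 2 = 9.
Since the holes are disjoint and sit inside A, by finite additivity
  m(H) = sum_i (b_i - a_i), and m(A \ H) = m(A) - m(H).
Computing the hole measures:
  m(H_1) = 4 - 5/2 = 3/2.
  m(H_2) = 23/4 - 17/4 = 3/2.
Summed: m(H) = 3/2 + 3/2 = 3.
So m(A \ H) = 9 - 3 = 6.

6


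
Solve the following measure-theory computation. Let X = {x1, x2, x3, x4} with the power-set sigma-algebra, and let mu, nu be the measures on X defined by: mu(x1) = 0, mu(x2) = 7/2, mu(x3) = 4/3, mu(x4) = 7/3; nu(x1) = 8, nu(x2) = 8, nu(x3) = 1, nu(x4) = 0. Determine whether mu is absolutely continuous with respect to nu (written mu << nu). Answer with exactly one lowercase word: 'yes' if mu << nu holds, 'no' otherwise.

mu << nu means: every nu-null measurable set is also mu-null; equivalently, for every atom x, if nu({x}) = 0 then mu({x}) = 0.
Checking each atom:
  x1: nu = 8 > 0 -> no constraint.
  x2: nu = 8 > 0 -> no constraint.
  x3: nu = 1 > 0 -> no constraint.
  x4: nu = 0, mu = 7/3 > 0 -> violates mu << nu.
The atom(s) x4 violate the condition (nu = 0 but mu > 0). Therefore mu is NOT absolutely continuous w.r.t. nu.

no


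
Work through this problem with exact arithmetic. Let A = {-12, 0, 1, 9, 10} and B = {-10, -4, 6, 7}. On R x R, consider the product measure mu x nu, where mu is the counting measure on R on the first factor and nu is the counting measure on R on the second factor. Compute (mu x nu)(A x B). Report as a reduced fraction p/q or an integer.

For a measurable rectangle A x B, the product measure satisfies
  (mu x nu)(A x B) = mu(A) * nu(B).
  mu(A) = 5.
  nu(B) = 4.
  (mu x nu)(A x B) = 5 * 4 = 20.

20


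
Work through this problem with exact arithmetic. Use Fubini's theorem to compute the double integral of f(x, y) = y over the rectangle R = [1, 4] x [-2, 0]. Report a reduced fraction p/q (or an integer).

f(x, y) is a tensor product of a function of x and a function of y, and both factors are bounded continuous (hence Lebesgue integrable) on the rectangle, so Fubini's theorem applies:
  integral_R f d(m x m) = (integral_a1^b1 1 dx) * (integral_a2^b2 y dy).
Inner integral in x: integral_{1}^{4} 1 dx = (4^1 - 1^1)/1
  = 3.
Inner integral in y: integral_{-2}^{0} y dy = (0^2 - (-2)^2)/2
  = -2.
Product: (3) * (-2) = -6.

-6


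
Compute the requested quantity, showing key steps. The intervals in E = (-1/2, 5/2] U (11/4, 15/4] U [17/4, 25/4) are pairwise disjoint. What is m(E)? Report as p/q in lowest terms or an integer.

For pairwise disjoint intervals, m(union_i I_i) = sum_i m(I_i),
and m is invariant under swapping open/closed endpoints (single points have measure 0).
So m(E) = sum_i (b_i - a_i).
  I_1 has length 5/2 - (-1/2) = 3.
  I_2 has length 15/4 - 11/4 = 1.
  I_3 has length 25/4 - 17/4 = 2.
Summing:
  m(E) = 3 + 1 + 2 = 6.

6


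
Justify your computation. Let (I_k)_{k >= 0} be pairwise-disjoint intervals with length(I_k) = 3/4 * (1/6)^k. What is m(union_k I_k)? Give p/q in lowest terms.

By countable additivity of the Lebesgue measure on pairwise disjoint measurable sets,
  m(union_{k >= 0} I_k) = sum_{k >= 0} m(I_k) = sum_{k >= 0} a * r^k,
  with a = 3/4 and r = 1/6.
Since 0 < r = 1/6 < 1, the geometric series converges:
  sum_{k >= 0} a * r^k = a / (1 - r).
  = 3/4 / (1 - 1/6)
  = 3/4 / (5/6)
  = 9/10.

9/10


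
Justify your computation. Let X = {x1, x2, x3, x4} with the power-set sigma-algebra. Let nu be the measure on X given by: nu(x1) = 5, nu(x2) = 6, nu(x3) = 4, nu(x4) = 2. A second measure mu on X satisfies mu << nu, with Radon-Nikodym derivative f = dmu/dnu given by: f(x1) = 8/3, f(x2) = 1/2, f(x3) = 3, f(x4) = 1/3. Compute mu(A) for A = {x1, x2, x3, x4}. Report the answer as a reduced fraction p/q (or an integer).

By the defining property of the Radon-Nikodym derivative, for every measurable set A,
  mu(A) = integral_A f dnu.
Since nu is a discrete measure concentrated on the atoms of X, the integral over A reduces to the sum
  mu(A) = sum_{x in A} f(x) * nu({x}).
Computing each term:
  x1: f(x1) * nu(x1) = 8/3 * 5 = 40/3.
  x2: f(x2) * nu(x2) = 1/2 * 6 = 3.
  x3: f(x3) * nu(x3) = 3 * 4 = 12.
  x4: f(x4) * nu(x4) = 1/3 * 2 = 2/3.
Summing: mu(A) = 40/3 + 3 + 12 + 2/3 = 29.

29


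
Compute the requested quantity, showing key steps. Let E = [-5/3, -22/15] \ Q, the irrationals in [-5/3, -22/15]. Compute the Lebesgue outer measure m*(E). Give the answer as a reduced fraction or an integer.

The interval I = [-5/3, -22/15] has m(I) = -22/15 - (-5/3) = 1/5 (endpoints are measure-zero, so open/closed/half-open agree). Write I = (I cap Q) u (I \ Q). The rationals in I are countable, so m*(I cap Q) = 0 (cover each rational by intervals whose total length is arbitrarily small). By countable subadditivity m*(I) <= m*(I cap Q) + m*(I \ Q), hence m*(I \ Q) >= m(I) = 1/5. The reverse inequality m*(I \ Q) <= m*(I) = 1/5 is trivial since (I \ Q) is a subset of I. Therefore m*(I \ Q) = 1/5.

1/5


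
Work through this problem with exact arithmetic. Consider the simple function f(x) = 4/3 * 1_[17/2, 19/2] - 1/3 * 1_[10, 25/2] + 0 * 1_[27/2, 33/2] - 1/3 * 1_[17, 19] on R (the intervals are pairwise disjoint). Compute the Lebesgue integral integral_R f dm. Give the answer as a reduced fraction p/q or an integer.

For a simple function f = sum_i c_i * 1_{A_i} with disjoint A_i,
  integral f dm = sum_i c_i * m(A_i).
Lengths of the A_i:
  m(A_1) = 19/2 - 17/2 = 1.
  m(A_2) = 25/2 - 10 = 5/2.
  m(A_3) = 33/2 - 27/2 = 3.
  m(A_4) = 19 - 17 = 2.
Contributions c_i * m(A_i):
  (4/3) * (1) = 4/3.
  (-1/3) * (5/2) = -5/6.
  (0) * (3) = 0.
  (-1/3) * (2) = -2/3.
Total: 4/3 - 5/6 + 0 - 2/3 = -1/6.

-1/6


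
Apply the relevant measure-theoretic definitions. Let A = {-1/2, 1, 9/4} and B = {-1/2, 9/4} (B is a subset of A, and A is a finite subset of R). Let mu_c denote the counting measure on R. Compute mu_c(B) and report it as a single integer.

Counting measure assigns mu_c(E) = |E| (number of elements) when E is finite.
B has 2 element(s), so mu_c(B) = 2.

2


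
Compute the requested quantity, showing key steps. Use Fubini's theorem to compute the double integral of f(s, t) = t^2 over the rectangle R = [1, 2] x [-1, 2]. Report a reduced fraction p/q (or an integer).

f(s, t) is a tensor product of a function of s and a function of t, and both factors are bounded continuous (hence Lebesgue integrable) on the rectangle, so Fubini's theorem applies:
  integral_R f d(m x m) = (integral_a1^b1 1 ds) * (integral_a2^b2 t^2 dt).
Inner integral in s: integral_{1}^{2} 1 ds = (2^1 - 1^1)/1
  = 1.
Inner integral in t: integral_{-1}^{2} t^2 dt = (2^3 - (-1)^3)/3
  = 3.
Product: (1) * (3) = 3.

3


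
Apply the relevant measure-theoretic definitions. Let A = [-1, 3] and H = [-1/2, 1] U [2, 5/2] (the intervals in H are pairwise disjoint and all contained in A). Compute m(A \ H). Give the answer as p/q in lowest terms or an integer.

The ambient interval has length m(A) = 3 - (-1) = 4.
Since the holes are disjoint and sit inside A, by finite additivity
  m(H) = sum_i (b_i - a_i), and m(A \ H) = m(A) - m(H).
Computing the hole measures:
  m(H_1) = 1 - (-1/2) = 3/2.
  m(H_2) = 5/2 - 2 = 1/2.
Summed: m(H) = 3/2 + 1/2 = 2.
So m(A \ H) = 4 - 2 = 2.

2


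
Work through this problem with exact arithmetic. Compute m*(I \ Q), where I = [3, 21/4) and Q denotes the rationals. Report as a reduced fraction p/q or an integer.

The interval I = [3, 21/4) has m(I) = 21/4 - 3 = 9/4 (endpoints are measure-zero, so open/closed/half-open agree). Write I = (I cap Q) u (I \ Q). The rationals in I are countable, so m*(I cap Q) = 0 (cover each rational by intervals whose total length is arbitrarily small). By countable subadditivity m*(I) <= m*(I cap Q) + m*(I \ Q), hence m*(I \ Q) >= m(I) = 9/4. The reverse inequality m*(I \ Q) <= m*(I) = 9/4 is trivial since (I \ Q) is a subset of I. Therefore m*(I \ Q) = 9/4.

9/4


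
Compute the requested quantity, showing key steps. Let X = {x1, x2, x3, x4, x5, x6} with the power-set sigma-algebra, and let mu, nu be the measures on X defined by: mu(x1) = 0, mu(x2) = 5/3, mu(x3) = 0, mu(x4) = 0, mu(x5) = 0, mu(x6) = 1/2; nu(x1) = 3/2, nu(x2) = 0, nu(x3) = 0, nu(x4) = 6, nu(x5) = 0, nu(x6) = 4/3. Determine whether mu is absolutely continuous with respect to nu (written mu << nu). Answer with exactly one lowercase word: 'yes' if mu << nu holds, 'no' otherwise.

mu << nu means: every nu-null measurable set is also mu-null; equivalently, for every atom x, if nu({x}) = 0 then mu({x}) = 0.
Checking each atom:
  x1: nu = 3/2 > 0 -> no constraint.
  x2: nu = 0, mu = 5/3 > 0 -> violates mu << nu.
  x3: nu = 0, mu = 0 -> consistent with mu << nu.
  x4: nu = 6 > 0 -> no constraint.
  x5: nu = 0, mu = 0 -> consistent with mu << nu.
  x6: nu = 4/3 > 0 -> no constraint.
The atom(s) x2 violate the condition (nu = 0 but mu > 0). Therefore mu is NOT absolutely continuous w.r.t. nu.

no


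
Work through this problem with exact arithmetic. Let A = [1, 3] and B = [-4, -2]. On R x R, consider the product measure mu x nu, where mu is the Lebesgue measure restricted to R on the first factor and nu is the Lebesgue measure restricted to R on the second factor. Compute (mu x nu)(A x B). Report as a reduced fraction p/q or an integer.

For a measurable rectangle A x B, the product measure satisfies
  (mu x nu)(A x B) = mu(A) * nu(B).
  mu(A) = 2.
  nu(B) = 2.
  (mu x nu)(A x B) = 2 * 2 = 4.

4


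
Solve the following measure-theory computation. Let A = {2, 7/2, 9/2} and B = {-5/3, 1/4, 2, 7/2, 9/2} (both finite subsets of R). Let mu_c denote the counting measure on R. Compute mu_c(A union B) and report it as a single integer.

Counting measure on a finite set equals cardinality. By inclusion-exclusion, |A union B| = |A| + |B| - |A cap B|.
|A| = 3, |B| = 5, |A cap B| = 3.
So mu_c(A union B) = 3 + 5 - 3 = 5.

5


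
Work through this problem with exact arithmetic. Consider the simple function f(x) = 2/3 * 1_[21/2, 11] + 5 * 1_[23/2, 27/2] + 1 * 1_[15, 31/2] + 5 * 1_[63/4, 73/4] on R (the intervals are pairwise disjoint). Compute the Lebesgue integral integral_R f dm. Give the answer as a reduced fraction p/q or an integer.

For a simple function f = sum_i c_i * 1_{A_i} with disjoint A_i,
  integral f dm = sum_i c_i * m(A_i).
Lengths of the A_i:
  m(A_1) = 11 - 21/2 = 1/2.
  m(A_2) = 27/2 - 23/2 = 2.
  m(A_3) = 31/2 - 15 = 1/2.
  m(A_4) = 73/4 - 63/4 = 5/2.
Contributions c_i * m(A_i):
  (2/3) * (1/2) = 1/3.
  (5) * (2) = 10.
  (1) * (1/2) = 1/2.
  (5) * (5/2) = 25/2.
Total: 1/3 + 10 + 1/2 + 25/2 = 70/3.

70/3


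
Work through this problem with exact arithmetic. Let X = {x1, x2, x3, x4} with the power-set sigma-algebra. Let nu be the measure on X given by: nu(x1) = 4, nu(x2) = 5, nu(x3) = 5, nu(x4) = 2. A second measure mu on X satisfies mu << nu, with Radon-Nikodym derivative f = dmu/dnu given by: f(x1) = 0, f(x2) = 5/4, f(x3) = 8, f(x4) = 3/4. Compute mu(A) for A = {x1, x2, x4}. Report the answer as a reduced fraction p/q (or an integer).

By the defining property of the Radon-Nikodym derivative, for every measurable set A,
  mu(A) = integral_A f dnu.
Since nu is a discrete measure concentrated on the atoms of X, the integral over A reduces to the sum
  mu(A) = sum_{x in A} f(x) * nu({x}).
Computing each term:
  x1: f(x1) * nu(x1) = 0 * 4 = 0.
  x2: f(x2) * nu(x2) = 5/4 * 5 = 25/4.
  x4: f(x4) * nu(x4) = 3/4 * 2 = 3/2.
Summing: mu(A) = 0 + 25/4 + 3/2 = 31/4.

31/4


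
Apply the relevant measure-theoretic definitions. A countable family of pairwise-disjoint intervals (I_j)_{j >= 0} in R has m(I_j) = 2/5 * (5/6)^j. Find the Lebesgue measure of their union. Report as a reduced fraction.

By countable additivity of the Lebesgue measure on pairwise disjoint measurable sets,
  m(union_{j >= 0} I_j) = sum_{j >= 0} m(I_j) = sum_{j >= 0} a * r^j,
  with a = 2/5 and r = 5/6.
Since 0 < r = 5/6 < 1, the geometric series converges:
  sum_{j >= 0} a * r^j = a / (1 - r).
  = 2/5 / (1 - 5/6)
  = 2/5 / (1/6)
  = 12/5.

12/5


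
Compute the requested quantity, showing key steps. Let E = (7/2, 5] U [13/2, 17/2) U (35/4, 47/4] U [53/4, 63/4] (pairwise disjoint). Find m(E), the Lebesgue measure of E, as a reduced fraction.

For pairwise disjoint intervals, m(union_i I_i) = sum_i m(I_i),
and m is invariant under swapping open/closed endpoints (single points have measure 0).
So m(E) = sum_i (b_i - a_i).
  I_1 has length 5 - 7/2 = 3/2.
  I_2 has length 17/2 - 13/2 = 2.
  I_3 has length 47/4 - 35/4 = 3.
  I_4 has length 63/4 - 53/4 = 5/2.
Summing:
  m(E) = 3/2 + 2 + 3 + 5/2 = 9.

9


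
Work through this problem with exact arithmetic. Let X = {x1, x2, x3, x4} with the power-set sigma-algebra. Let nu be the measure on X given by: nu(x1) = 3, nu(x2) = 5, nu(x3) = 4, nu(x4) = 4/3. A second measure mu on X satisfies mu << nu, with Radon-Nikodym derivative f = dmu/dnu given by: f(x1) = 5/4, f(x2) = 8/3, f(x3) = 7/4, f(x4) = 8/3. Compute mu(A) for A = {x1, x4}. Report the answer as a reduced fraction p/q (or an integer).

By the defining property of the Radon-Nikodym derivative, for every measurable set A,
  mu(A) = integral_A f dnu.
Since nu is a discrete measure concentrated on the atoms of X, the integral over A reduces to the sum
  mu(A) = sum_{x in A} f(x) * nu({x}).
Computing each term:
  x1: f(x1) * nu(x1) = 5/4 * 3 = 15/4.
  x4: f(x4) * nu(x4) = 8/3 * 4/3 = 32/9.
Summing: mu(A) = 15/4 + 32/9 = 263/36.

263/36


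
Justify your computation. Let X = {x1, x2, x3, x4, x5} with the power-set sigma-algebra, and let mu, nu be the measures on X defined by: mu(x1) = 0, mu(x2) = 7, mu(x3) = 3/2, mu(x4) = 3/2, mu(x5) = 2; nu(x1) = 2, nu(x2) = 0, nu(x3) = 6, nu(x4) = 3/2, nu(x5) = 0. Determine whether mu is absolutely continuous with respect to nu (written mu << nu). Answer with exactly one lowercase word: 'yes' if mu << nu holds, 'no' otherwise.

mu << nu means: every nu-null measurable set is also mu-null; equivalently, for every atom x, if nu({x}) = 0 then mu({x}) = 0.
Checking each atom:
  x1: nu = 2 > 0 -> no constraint.
  x2: nu = 0, mu = 7 > 0 -> violates mu << nu.
  x3: nu = 6 > 0 -> no constraint.
  x4: nu = 3/2 > 0 -> no constraint.
  x5: nu = 0, mu = 2 > 0 -> violates mu << nu.
The atom(s) x2, x5 violate the condition (nu = 0 but mu > 0). Therefore mu is NOT absolutely continuous w.r.t. nu.

no


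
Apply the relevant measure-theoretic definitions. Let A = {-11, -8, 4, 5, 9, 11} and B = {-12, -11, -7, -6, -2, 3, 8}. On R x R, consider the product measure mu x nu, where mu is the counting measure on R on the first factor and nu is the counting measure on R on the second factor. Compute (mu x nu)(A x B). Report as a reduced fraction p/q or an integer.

For a measurable rectangle A x B, the product measure satisfies
  (mu x nu)(A x B) = mu(A) * nu(B).
  mu(A) = 6.
  nu(B) = 7.
  (mu x nu)(A x B) = 6 * 7 = 42.

42


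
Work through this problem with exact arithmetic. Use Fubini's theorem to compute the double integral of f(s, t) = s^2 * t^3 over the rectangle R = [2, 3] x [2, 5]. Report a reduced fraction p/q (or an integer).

f(s, t) is a tensor product of a function of s and a function of t, and both factors are bounded continuous (hence Lebesgue integrable) on the rectangle, so Fubini's theorem applies:
  integral_R f d(m x m) = (integral_a1^b1 s^2 ds) * (integral_a2^b2 t^3 dt).
Inner integral in s: integral_{2}^{3} s^2 ds = (3^3 - 2^3)/3
  = 19/3.
Inner integral in t: integral_{2}^{5} t^3 dt = (5^4 - 2^4)/4
  = 609/4.
Product: (19/3) * (609/4) = 3857/4.

3857/4


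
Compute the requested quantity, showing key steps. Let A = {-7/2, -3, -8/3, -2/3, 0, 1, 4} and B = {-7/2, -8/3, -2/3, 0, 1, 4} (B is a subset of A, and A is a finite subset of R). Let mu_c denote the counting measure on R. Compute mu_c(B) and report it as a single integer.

Counting measure assigns mu_c(E) = |E| (number of elements) when E is finite.
B has 6 element(s), so mu_c(B) = 6.

6


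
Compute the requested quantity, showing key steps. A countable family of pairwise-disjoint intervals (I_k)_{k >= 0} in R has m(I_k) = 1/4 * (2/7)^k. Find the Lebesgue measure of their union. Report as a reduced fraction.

By countable additivity of the Lebesgue measure on pairwise disjoint measurable sets,
  m(union_{k >= 0} I_k) = sum_{k >= 0} m(I_k) = sum_{k >= 0} a * r^k,
  with a = 1/4 and r = 2/7.
Since 0 < r = 2/7 < 1, the geometric series converges:
  sum_{k >= 0} a * r^k = a / (1 - r).
  = 1/4 / (1 - 2/7)
  = 1/4 / (5/7)
  = 7/20.

7/20


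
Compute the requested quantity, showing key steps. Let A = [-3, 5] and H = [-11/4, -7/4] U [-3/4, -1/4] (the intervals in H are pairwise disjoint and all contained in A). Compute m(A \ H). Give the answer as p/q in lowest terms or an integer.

The ambient interval has length m(A) = 5 - (-3) = 8.
Since the holes are disjoint and sit inside A, by finite additivity
  m(H) = sum_i (b_i - a_i), and m(A \ H) = m(A) - m(H).
Computing the hole measures:
  m(H_1) = -7/4 - (-11/4) = 1.
  m(H_2) = -1/4 - (-3/4) = 1/2.
Summed: m(H) = 1 + 1/2 = 3/2.
So m(A \ H) = 8 - 3/2 = 13/2.

13/2


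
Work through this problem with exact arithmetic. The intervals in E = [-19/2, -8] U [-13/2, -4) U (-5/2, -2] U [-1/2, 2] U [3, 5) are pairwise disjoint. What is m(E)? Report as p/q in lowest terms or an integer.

For pairwise disjoint intervals, m(union_i I_i) = sum_i m(I_i),
and m is invariant under swapping open/closed endpoints (single points have measure 0).
So m(E) = sum_i (b_i - a_i).
  I_1 has length -8 - (-19/2) = 3/2.
  I_2 has length -4 - (-13/2) = 5/2.
  I_3 has length -2 - (-5/2) = 1/2.
  I_4 has length 2 - (-1/2) = 5/2.
  I_5 has length 5 - 3 = 2.
Summing:
  m(E) = 3/2 + 5/2 + 1/2 + 5/2 + 2 = 9.

9


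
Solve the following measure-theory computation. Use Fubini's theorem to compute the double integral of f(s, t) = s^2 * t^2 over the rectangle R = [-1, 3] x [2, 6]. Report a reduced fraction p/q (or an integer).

f(s, t) is a tensor product of a function of s and a function of t, and both factors are bounded continuous (hence Lebesgue integrable) on the rectangle, so Fubini's theorem applies:
  integral_R f d(m x m) = (integral_a1^b1 s^2 ds) * (integral_a2^b2 t^2 dt).
Inner integral in s: integral_{-1}^{3} s^2 ds = (3^3 - (-1)^3)/3
  = 28/3.
Inner integral in t: integral_{2}^{6} t^2 dt = (6^3 - 2^3)/3
  = 208/3.
Product: (28/3) * (208/3) = 5824/9.

5824/9


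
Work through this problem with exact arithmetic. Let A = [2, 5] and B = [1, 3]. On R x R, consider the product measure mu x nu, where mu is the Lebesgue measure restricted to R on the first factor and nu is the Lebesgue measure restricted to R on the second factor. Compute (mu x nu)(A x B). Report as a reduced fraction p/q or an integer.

For a measurable rectangle A x B, the product measure satisfies
  (mu x nu)(A x B) = mu(A) * nu(B).
  mu(A) = 3.
  nu(B) = 2.
  (mu x nu)(A x B) = 3 * 2 = 6.

6


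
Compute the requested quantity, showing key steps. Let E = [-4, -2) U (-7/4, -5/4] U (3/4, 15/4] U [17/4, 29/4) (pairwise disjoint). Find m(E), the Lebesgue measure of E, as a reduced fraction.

For pairwise disjoint intervals, m(union_i I_i) = sum_i m(I_i),
and m is invariant under swapping open/closed endpoints (single points have measure 0).
So m(E) = sum_i (b_i - a_i).
  I_1 has length -2 - (-4) = 2.
  I_2 has length -5/4 - (-7/4) = 1/2.
  I_3 has length 15/4 - 3/4 = 3.
  I_4 has length 29/4 - 17/4 = 3.
Summing:
  m(E) = 2 + 1/2 + 3 + 3 = 17/2.

17/2


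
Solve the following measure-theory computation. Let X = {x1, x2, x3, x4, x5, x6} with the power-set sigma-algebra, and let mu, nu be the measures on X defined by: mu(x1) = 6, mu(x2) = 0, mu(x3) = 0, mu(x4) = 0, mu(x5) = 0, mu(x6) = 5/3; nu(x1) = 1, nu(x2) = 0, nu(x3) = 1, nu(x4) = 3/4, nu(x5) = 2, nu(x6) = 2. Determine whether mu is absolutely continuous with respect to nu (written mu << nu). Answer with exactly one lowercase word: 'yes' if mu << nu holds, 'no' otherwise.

mu << nu means: every nu-null measurable set is also mu-null; equivalently, for every atom x, if nu({x}) = 0 then mu({x}) = 0.
Checking each atom:
  x1: nu = 1 > 0 -> no constraint.
  x2: nu = 0, mu = 0 -> consistent with mu << nu.
  x3: nu = 1 > 0 -> no constraint.
  x4: nu = 3/4 > 0 -> no constraint.
  x5: nu = 2 > 0 -> no constraint.
  x6: nu = 2 > 0 -> no constraint.
No atom violates the condition. Therefore mu << nu.

yes


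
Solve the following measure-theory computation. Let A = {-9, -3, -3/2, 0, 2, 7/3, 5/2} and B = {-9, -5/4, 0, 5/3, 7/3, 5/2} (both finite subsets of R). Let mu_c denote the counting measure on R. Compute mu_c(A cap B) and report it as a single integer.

Counting measure on a finite set equals cardinality. mu_c(A cap B) = |A cap B| (elements appearing in both).
Enumerating the elements of A that also lie in B gives 4 element(s).
So mu_c(A cap B) = 4.

4


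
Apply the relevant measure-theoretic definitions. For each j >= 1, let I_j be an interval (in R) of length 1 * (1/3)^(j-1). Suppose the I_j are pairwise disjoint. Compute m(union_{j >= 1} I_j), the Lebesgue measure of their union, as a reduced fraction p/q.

By countable additivity of the Lebesgue measure on pairwise disjoint measurable sets,
  m(union_{j >= 1} I_j) = sum_{j >= 1} m(I_j) = sum_{j >= 1} a * r^(j-1),
  with a = 1 and r = 1/3.
Since 0 < r = 1/3 < 1, the geometric series converges:
  sum_{j >= 1} a * r^(j-1) = a / (1 - r).
  = 1 / (1 - 1/3)
  = 1 / (2/3)
  = 3/2.

3/2


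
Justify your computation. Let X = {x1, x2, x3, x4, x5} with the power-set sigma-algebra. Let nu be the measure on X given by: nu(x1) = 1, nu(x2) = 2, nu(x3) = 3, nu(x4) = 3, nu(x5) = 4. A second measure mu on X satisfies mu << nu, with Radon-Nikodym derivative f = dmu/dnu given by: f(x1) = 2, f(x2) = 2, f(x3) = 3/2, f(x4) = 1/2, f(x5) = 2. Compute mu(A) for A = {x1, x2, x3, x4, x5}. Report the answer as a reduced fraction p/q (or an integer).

By the defining property of the Radon-Nikodym derivative, for every measurable set A,
  mu(A) = integral_A f dnu.
Since nu is a discrete measure concentrated on the atoms of X, the integral over A reduces to the sum
  mu(A) = sum_{x in A} f(x) * nu({x}).
Computing each term:
  x1: f(x1) * nu(x1) = 2 * 1 = 2.
  x2: f(x2) * nu(x2) = 2 * 2 = 4.
  x3: f(x3) * nu(x3) = 3/2 * 3 = 9/2.
  x4: f(x4) * nu(x4) = 1/2 * 3 = 3/2.
  x5: f(x5) * nu(x5) = 2 * 4 = 8.
Summing: mu(A) = 2 + 4 + 9/2 + 3/2 + 8 = 20.

20


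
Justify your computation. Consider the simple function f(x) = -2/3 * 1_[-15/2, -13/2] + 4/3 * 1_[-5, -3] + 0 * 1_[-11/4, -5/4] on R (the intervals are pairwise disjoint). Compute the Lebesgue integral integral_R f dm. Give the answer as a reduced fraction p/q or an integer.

For a simple function f = sum_i c_i * 1_{A_i} with disjoint A_i,
  integral f dm = sum_i c_i * m(A_i).
Lengths of the A_i:
  m(A_1) = -13/2 - (-15/2) = 1.
  m(A_2) = -3 - (-5) = 2.
  m(A_3) = -5/4 - (-11/4) = 3/2.
Contributions c_i * m(A_i):
  (-2/3) * (1) = -2/3.
  (4/3) * (2) = 8/3.
  (0) * (3/2) = 0.
Total: -2/3 + 8/3 + 0 = 2.

2


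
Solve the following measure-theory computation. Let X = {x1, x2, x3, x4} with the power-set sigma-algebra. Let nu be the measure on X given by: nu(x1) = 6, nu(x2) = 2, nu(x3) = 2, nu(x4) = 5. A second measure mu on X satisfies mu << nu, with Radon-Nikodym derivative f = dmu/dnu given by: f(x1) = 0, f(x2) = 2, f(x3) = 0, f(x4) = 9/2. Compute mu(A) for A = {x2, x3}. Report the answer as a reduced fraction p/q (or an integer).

By the defining property of the Radon-Nikodym derivative, for every measurable set A,
  mu(A) = integral_A f dnu.
Since nu is a discrete measure concentrated on the atoms of X, the integral over A reduces to the sum
  mu(A) = sum_{x in A} f(x) * nu({x}).
Computing each term:
  x2: f(x2) * nu(x2) = 2 * 2 = 4.
  x3: f(x3) * nu(x3) = 0 * 2 = 0.
Summing: mu(A) = 4 + 0 = 4.

4


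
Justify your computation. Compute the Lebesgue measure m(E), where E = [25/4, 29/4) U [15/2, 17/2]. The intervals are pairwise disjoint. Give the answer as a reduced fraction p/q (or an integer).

For pairwise disjoint intervals, m(union_i I_i) = sum_i m(I_i),
and m is invariant under swapping open/closed endpoints (single points have measure 0).
So m(E) = sum_i (b_i - a_i).
  I_1 has length 29/4 - 25/4 = 1.
  I_2 has length 17/2 - 15/2 = 1.
Summing:
  m(E) = 1 + 1 = 2.

2


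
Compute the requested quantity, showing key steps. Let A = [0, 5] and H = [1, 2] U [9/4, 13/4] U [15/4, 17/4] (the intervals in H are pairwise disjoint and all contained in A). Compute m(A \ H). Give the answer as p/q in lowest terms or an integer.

The ambient interval has length m(A) = 5 - 0 = 5.
Since the holes are disjoint and sit inside A, by finite additivity
  m(H) = sum_i (b_i - a_i), and m(A \ H) = m(A) - m(H).
Computing the hole measures:
  m(H_1) = 2 - 1 = 1.
  m(H_2) = 13/4 - 9/4 = 1.
  m(H_3) = 17/4 - 15/4 = 1/2.
Summed: m(H) = 1 + 1 + 1/2 = 5/2.
So m(A \ H) = 5 - 5/2 = 5/2.

5/2


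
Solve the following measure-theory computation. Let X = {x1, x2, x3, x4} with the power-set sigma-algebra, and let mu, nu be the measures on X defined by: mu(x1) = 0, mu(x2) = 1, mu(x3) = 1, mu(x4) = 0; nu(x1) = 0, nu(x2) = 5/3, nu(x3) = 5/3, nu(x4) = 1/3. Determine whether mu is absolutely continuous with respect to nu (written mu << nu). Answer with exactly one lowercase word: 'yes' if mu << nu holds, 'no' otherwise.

mu << nu means: every nu-null measurable set is also mu-null; equivalently, for every atom x, if nu({x}) = 0 then mu({x}) = 0.
Checking each atom:
  x1: nu = 0, mu = 0 -> consistent with mu << nu.
  x2: nu = 5/3 > 0 -> no constraint.
  x3: nu = 5/3 > 0 -> no constraint.
  x4: nu = 1/3 > 0 -> no constraint.
No atom violates the condition. Therefore mu << nu.

yes


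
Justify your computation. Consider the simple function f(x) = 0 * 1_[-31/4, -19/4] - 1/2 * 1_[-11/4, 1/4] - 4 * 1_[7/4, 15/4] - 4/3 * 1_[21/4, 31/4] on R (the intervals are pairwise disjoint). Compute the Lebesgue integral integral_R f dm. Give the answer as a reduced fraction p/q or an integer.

For a simple function f = sum_i c_i * 1_{A_i} with disjoint A_i,
  integral f dm = sum_i c_i * m(A_i).
Lengths of the A_i:
  m(A_1) = -19/4 - (-31/4) = 3.
  m(A_2) = 1/4 - (-11/4) = 3.
  m(A_3) = 15/4 - 7/4 = 2.
  m(A_4) = 31/4 - 21/4 = 5/2.
Contributions c_i * m(A_i):
  (0) * (3) = 0.
  (-1/2) * (3) = -3/2.
  (-4) * (2) = -8.
  (-4/3) * (5/2) = -10/3.
Total: 0 - 3/2 - 8 - 10/3 = -77/6.

-77/6


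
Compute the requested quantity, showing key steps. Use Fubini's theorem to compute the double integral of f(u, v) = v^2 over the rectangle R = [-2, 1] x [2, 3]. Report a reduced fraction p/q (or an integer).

f(u, v) is a tensor product of a function of u and a function of v, and both factors are bounded continuous (hence Lebesgue integrable) on the rectangle, so Fubini's theorem applies:
  integral_R f d(m x m) = (integral_a1^b1 1 du) * (integral_a2^b2 v^2 dv).
Inner integral in u: integral_{-2}^{1} 1 du = (1^1 - (-2)^1)/1
  = 3.
Inner integral in v: integral_{2}^{3} v^2 dv = (3^3 - 2^3)/3
  = 19/3.
Product: (3) * (19/3) = 19.

19


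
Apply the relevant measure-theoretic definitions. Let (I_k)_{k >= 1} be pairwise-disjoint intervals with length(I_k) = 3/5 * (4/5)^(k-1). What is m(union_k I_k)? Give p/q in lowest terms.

By countable additivity of the Lebesgue measure on pairwise disjoint measurable sets,
  m(union_{k >= 1} I_k) = sum_{k >= 1} m(I_k) = sum_{k >= 1} a * r^(k-1),
  with a = 3/5 and r = 4/5.
Since 0 < r = 4/5 < 1, the geometric series converges:
  sum_{k >= 1} a * r^(k-1) = a / (1 - r).
  = 3/5 / (1 - 4/5)
  = 3/5 / (1/5)
  = 3.

3


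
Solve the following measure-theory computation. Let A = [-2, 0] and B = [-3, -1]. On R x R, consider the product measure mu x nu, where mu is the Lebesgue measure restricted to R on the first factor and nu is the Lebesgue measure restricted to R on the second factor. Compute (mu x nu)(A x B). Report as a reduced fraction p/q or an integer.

For a measurable rectangle A x B, the product measure satisfies
  (mu x nu)(A x B) = mu(A) * nu(B).
  mu(A) = 2.
  nu(B) = 2.
  (mu x nu)(A x B) = 2 * 2 = 4.

4


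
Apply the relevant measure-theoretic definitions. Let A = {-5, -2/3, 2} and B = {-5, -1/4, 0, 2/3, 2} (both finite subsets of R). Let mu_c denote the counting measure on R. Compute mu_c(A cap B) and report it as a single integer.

Counting measure on a finite set equals cardinality. mu_c(A cap B) = |A cap B| (elements appearing in both).
Enumerating the elements of A that also lie in B gives 2 element(s).
So mu_c(A cap B) = 2.

2


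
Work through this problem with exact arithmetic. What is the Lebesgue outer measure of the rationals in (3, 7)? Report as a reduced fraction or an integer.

Q cap (3, 7) is countable; list its elements as q_1, q_2, ... . Fix eps > 0 and cover the k-th point by an interval of length eps * 2^(-k). The cover has total length eps * sum_{k>=1} 2^(-k) = eps, so by definition of outer measure m*(Q cap (3, 7)) <= eps. Since eps was arbitrary and m* >= 0, the outer measure is 0.

0


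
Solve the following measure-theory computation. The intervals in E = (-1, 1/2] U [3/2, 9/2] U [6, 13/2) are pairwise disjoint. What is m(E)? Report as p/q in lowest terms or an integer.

For pairwise disjoint intervals, m(union_i I_i) = sum_i m(I_i),
and m is invariant under swapping open/closed endpoints (single points have measure 0).
So m(E) = sum_i (b_i - a_i).
  I_1 has length 1/2 - (-1) = 3/2.
  I_2 has length 9/2 - 3/2 = 3.
  I_3 has length 13/2 - 6 = 1/2.
Summing:
  m(E) = 3/2 + 3 + 1/2 = 5.

5


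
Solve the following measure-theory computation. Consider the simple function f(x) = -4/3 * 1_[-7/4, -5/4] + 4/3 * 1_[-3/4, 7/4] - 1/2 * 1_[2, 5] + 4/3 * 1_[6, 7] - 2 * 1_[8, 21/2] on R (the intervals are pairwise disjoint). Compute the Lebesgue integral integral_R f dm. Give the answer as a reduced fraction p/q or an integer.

For a simple function f = sum_i c_i * 1_{A_i} with disjoint A_i,
  integral f dm = sum_i c_i * m(A_i).
Lengths of the A_i:
  m(A_1) = -5/4 - (-7/4) = 1/2.
  m(A_2) = 7/4 - (-3/4) = 5/2.
  m(A_3) = 5 - 2 = 3.
  m(A_4) = 7 - 6 = 1.
  m(A_5) = 21/2 - 8 = 5/2.
Contributions c_i * m(A_i):
  (-4/3) * (1/2) = -2/3.
  (4/3) * (5/2) = 10/3.
  (-1/2) * (3) = -3/2.
  (4/3) * (1) = 4/3.
  (-2) * (5/2) = -5.
Total: -2/3 + 10/3 - 3/2 + 4/3 - 5 = -5/2.

-5/2


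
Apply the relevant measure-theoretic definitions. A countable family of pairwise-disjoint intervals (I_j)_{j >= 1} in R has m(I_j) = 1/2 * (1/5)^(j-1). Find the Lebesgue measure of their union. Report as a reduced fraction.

By countable additivity of the Lebesgue measure on pairwise disjoint measurable sets,
  m(union_{j >= 1} I_j) = sum_{j >= 1} m(I_j) = sum_{j >= 1} a * r^(j-1),
  with a = 1/2 and r = 1/5.
Since 0 < r = 1/5 < 1, the geometric series converges:
  sum_{j >= 1} a * r^(j-1) = a / (1 - r).
  = 1/2 / (1 - 1/5)
  = 1/2 / (4/5)
  = 5/8.

5/8
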